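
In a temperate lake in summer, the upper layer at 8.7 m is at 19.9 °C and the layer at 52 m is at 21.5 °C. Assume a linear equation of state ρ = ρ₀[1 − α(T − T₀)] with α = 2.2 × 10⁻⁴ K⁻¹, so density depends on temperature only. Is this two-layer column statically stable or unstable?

unstable

ΔT = 21.5 − 19.9 = +1.6 K, so Δρ/ρ₀ = −αΔT = -3.52 × 10⁻⁴.
Δρ/ρ₀ < 0, so Δρ < 0: deeper water is lighter → statically unstable; the column would overturn.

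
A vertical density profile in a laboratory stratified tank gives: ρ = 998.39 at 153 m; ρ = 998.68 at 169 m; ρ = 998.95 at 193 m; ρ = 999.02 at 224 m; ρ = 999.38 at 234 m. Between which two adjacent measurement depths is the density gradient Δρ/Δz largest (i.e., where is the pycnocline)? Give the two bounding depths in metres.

Compute the density gradient over each adjacent pair:
  153–169 m: Δρ/Δz = 0.29/16 = 0.018 kg m⁻⁴
  169–193 m: Δρ/Δz = 0.27/24 = 0.011 kg m⁻⁴
  193–224 m: Δρ/Δz = 0.07/31 = 2.3 × 10⁻³ kg m⁻⁴
  224–234 m: Δρ/Δz = 0.36/10 = 0.036 kg m⁻⁴
The largest gradient is in the 224–234 m interval — the pycnocline.

224–234 m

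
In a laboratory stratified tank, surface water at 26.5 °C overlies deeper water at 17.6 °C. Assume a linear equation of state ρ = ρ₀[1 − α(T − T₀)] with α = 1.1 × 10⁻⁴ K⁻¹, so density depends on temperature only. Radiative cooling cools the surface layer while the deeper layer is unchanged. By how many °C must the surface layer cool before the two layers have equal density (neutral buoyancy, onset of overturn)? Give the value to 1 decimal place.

With temperature the only control, equal density requires T_surf′ = T_deep.
T_surf′ = 17.6 °C.
Cooling required: 26.5 − 17.6 = 8.9 °C.

8.9 °C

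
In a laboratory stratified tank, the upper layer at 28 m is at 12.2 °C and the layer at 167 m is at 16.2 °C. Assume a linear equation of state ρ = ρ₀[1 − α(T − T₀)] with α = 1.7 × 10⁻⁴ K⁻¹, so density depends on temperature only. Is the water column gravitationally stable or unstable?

unstable

ΔT = 16.2 − 12.2 = +4.0 K, so Δρ/ρ₀ = −αΔT = -6.80 × 10⁻⁴.
Δρ/ρ₀ < 0, so Δρ < 0: deeper water is lighter → statically unstable; the column would overturn.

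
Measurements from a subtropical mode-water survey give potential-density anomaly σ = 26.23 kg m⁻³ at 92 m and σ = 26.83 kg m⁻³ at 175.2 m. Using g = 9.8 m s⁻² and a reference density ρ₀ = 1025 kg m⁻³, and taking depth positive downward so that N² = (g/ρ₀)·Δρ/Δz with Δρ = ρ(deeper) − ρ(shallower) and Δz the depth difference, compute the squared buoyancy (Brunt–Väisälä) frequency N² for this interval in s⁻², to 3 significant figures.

6.89 × 10⁻⁵ s⁻²

Δρ = 1026.83 − 1026.23 = 0.60 kg m⁻³ over Δz = 175.2 − 92 = 83.2 m.
N² = (9.8/1025) × (0.60/83.2) = 6.8949 × 10⁻⁵ s⁻² ≈ 6.89 × 10⁻⁵ s⁻².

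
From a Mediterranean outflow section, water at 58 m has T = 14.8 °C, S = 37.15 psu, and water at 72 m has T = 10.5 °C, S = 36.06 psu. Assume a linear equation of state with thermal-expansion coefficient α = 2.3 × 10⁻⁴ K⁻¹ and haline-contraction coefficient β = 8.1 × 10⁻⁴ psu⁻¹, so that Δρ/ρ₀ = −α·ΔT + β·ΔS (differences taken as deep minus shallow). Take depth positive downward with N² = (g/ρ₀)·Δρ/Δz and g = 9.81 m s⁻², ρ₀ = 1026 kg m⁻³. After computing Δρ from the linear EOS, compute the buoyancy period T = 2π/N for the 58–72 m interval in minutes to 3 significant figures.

ΔT = -4.3 K, ΔS = -1.09 psu (deep − shallow).
Δρ/ρ₀ = −αΔT + βΔS = 9.89 × 10⁻⁴ − 8.829 × 10⁻⁴ = 1.061 × 10⁻⁴, so Δρ ≈ 0.1089 kg m⁻³.
N² = (g/ρ₀)·Δρ/Δz = g·(Δρ/ρ₀)/Δz = 9.81 × 1.061 × 10⁻⁴ / 14 = 7.4346 × 10⁻⁵ s⁻².
N = √(7.4346 × 10⁻⁵) = 8.6224 × 10⁻³ rad s⁻¹ → T = 2π/N = 728.70 s = 12.145 min ≈ 12.1 min.

12.1 min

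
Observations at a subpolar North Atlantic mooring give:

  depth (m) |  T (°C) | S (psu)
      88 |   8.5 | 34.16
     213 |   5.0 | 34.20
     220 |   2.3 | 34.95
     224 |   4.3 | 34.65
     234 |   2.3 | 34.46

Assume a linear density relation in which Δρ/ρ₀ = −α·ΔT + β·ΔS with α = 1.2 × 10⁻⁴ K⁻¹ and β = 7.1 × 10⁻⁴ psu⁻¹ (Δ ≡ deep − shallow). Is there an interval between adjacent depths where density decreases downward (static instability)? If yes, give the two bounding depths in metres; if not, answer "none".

Evaluate Δρ/ρ₀ = −αΔT + βΔS across each adjacent pair:
  88–213 m: −αΔT+βΔS = −(1.2 × 10⁻⁴)(-3.5)+(7.1 × 10⁻⁴)(+0.04) = 4.5 × 10⁻⁴ → stable
  213–220 m: −αΔT+βΔS = −(1.2 × 10⁻⁴)(-2.7)+(7.1 × 10⁻⁴)(+0.75) = 8.6 × 10⁻⁴ → stable
  220–224 m: −αΔT+βΔS = −(1.2 × 10⁻⁴)(+2.0)+(7.1 × 10⁻⁴)(-0.30) = -4.5 × 10⁻⁴ → UNSTABLE
  224–234 m: −αΔT+βΔS = −(1.2 × 10⁻⁴)(-2.0)+(7.1 × 10⁻⁴)(-0.19) = 1.1 × 10⁻⁴ → stable
The 220–224 m interval has Δρ < 0: lighter water underlies denser water.

220–224 m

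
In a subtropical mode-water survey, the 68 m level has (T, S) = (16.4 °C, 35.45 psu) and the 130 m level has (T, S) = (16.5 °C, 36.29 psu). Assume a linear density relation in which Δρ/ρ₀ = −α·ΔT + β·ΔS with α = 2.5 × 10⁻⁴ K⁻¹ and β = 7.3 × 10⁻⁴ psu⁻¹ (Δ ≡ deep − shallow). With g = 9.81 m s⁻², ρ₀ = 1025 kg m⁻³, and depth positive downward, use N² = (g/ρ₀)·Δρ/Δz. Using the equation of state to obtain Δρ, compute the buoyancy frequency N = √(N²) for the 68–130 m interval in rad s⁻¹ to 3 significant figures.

9.65 × 10⁻³ rad s⁻¹

ΔT = +0.1 K, ΔS = +0.84 psu (deep − shallow).
Δρ/ρ₀ = −αΔT + βΔS = -2.50 × 10⁻⁵ + 6.132 × 10⁻⁴ = 5.882 × 10⁻⁴, so Δρ ≈ 0.6029 kg m⁻³.
N² = (g/ρ₀)·Δρ/Δz = g·(Δρ/ρ₀)/Δz = 9.81 × 5.882 × 10⁻⁴ / 62 = 9.3068 × 10⁻⁵ s⁻².
N = √(9.3068 × 10⁻⁵) = 9.6472 × 10⁻³ rad s⁻¹ ≈ 9.65 × 10⁻³ rad s⁻¹.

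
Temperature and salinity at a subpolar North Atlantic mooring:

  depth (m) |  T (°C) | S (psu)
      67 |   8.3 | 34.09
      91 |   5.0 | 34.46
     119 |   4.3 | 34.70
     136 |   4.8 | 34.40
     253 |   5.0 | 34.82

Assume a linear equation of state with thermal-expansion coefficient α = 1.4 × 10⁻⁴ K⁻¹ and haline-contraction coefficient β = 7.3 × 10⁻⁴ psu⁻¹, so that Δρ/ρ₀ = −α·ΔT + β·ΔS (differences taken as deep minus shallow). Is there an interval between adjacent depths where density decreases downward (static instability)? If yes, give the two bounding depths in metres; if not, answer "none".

119–136 m

Evaluate Δρ/ρ₀ = −αΔT + βΔS across each adjacent pair:
  67–91 m: −αΔT+βΔS = −(1.4 × 10⁻⁴)(-3.3)+(7.3 × 10⁻⁴)(+0.37) = 7.3 × 10⁻⁴ → stable
  91–119 m: −αΔT+βΔS = −(1.4 × 10⁻⁴)(-0.7)+(7.3 × 10⁻⁴)(+0.24) = 2.7 × 10⁻⁴ → stable
  119–136 m: −αΔT+βΔS = −(1.4 × 10⁻⁴)(+0.5)+(7.3 × 10⁻⁴)(-0.30) = -2.9 × 10⁻⁴ → UNSTABLE
  136–253 m: −αΔT+βΔS = −(1.4 × 10⁻⁴)(+0.2)+(7.3 × 10⁻⁴)(+0.42) = 2.8 × 10⁻⁴ → stable
The 119–136 m interval has Δρ < 0: lighter water underlies denser water.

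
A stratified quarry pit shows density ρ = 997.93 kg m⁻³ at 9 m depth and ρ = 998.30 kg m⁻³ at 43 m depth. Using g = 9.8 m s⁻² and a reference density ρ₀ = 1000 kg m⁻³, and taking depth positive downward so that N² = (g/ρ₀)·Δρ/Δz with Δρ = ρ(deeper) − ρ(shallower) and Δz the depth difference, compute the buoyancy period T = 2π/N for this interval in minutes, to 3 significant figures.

Δρ = 998.30 − 997.93 = 0.37 kg m⁻³ over Δz = 43 − 9 = 34 m.
N² = (9.8/1000) × (0.37/34) = 1.0665 × 10⁻⁴ s⁻².
N = √(1.0665 × 10⁻⁴) = 0.010327 rad s⁻¹, so T = 2π/N = 608.42 s = 10.140 min ≈ 10.1 min.
A positive N² confirms static stability across the interval.

10.1 min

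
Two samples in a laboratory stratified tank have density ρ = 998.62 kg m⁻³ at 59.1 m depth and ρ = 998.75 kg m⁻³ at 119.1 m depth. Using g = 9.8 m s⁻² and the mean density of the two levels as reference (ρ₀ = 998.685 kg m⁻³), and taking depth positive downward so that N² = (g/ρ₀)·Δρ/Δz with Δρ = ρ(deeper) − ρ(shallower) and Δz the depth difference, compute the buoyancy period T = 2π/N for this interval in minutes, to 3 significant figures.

22.7 min

Δρ = 998.75 − 998.62 = 0.13 kg m⁻³ over Δz = 119.1 − 59.1 = 60 m.
N² = (9.8/998.685) × (0.13/60) = 2.1261 × 10⁻⁵ s⁻².
N = √(2.1261 × 10⁻⁵) = 4.6110 × 10⁻³ rad s⁻¹, so T = 2π/N = 1.3627 × 10³ s = 22.712 min ≈ 22.7 min.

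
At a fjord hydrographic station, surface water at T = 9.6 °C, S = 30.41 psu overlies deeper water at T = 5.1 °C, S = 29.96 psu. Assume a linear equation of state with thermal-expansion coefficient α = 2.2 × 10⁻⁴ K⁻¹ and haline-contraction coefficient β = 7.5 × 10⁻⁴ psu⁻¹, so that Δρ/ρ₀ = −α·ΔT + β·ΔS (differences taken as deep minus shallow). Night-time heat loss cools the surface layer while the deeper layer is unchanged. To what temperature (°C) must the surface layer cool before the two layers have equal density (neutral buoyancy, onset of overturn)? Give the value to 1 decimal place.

Neutral buoyancy requires Δρ = 0, i.e. −α(T_deep − T_surf′) + β(S_deep − S_surf) = 0.
T_surf′ = T_deep − (β/α)·ΔS = 5.1 − (7.5 × 10⁻⁴/2.2 × 10⁻⁴)·(-0.45) = 6.634 °C.
Cooling required: 9.6 − (6.634) = 2.966 °C.

6.6 °C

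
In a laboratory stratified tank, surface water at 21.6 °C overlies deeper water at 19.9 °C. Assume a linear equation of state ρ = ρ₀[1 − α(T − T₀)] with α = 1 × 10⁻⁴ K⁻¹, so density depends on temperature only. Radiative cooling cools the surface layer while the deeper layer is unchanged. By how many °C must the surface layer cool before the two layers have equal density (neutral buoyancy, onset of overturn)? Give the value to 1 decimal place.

1.7 °C

With temperature the only control, equal density requires T_surf′ = T_deep.
T_surf′ = 19.9 °C.
Cooling required: 21.6 − 19.9 = 1.7 °C.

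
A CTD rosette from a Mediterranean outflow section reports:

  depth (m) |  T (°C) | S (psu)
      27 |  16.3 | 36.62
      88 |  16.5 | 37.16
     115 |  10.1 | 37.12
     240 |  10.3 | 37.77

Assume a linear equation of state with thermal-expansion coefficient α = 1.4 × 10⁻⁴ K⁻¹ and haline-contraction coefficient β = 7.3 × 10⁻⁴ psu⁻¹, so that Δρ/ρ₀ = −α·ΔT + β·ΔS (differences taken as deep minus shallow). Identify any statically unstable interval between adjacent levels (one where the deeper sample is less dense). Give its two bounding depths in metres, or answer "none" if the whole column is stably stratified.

Evaluate Δρ/ρ₀ = −αΔT + βΔS across each adjacent pair:
  27–88 m: −αΔT+βΔS = −(1.4 × 10⁻⁴)(+0.2)+(7.3 × 10⁻⁴)(+0.54) = 3.7 × 10⁻⁴ → stable
  88–115 m: −αΔT+βΔS = −(1.4 × 10⁻⁴)(-6.4)+(7.3 × 10⁻⁴)(-0.04) = 8.7 × 10⁻⁴ → stable
  115–240 m: −αΔT+βΔS = −(1.4 × 10⁻⁴)(+0.2)+(7.3 × 10⁻⁴)(+0.65) = 4.5 × 10⁻⁴ → stable
Every interval has Δρ > 0: the column is stably stratified throughout.

none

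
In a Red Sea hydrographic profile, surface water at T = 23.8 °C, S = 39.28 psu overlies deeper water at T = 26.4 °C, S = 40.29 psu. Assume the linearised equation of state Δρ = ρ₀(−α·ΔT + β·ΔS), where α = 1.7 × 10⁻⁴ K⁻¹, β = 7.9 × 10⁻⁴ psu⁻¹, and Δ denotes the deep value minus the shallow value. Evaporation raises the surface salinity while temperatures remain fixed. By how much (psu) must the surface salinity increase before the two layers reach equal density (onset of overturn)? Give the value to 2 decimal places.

0.45 psu

Neutral buoyancy requires −α(T_deep − T_surf) + β(S_deep − S_surf′) = 0.
S_surf′ = S_deep − (α/β)·ΔT = 40.29 − (1.7 × 10⁻⁴/7.9 × 10⁻⁴)·(+2.6) = 39.7305 psu.
Increase required: 39.7305 − 39.28 = 0.4505 psu.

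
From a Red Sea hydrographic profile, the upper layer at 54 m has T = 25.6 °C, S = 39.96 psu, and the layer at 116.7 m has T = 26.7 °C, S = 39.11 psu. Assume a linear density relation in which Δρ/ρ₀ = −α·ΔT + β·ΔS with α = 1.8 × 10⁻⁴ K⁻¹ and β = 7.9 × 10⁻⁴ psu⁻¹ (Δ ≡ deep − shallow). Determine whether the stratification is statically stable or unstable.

ΔT = 26.7 − 25.6 = +1.1 K and ΔS = 39.11 − 39.96 = -0.85 psu (deep − shallow).
−αΔT = -1.98 × 10⁻⁴; βΔS = -6.715 × 10⁻⁴; sum Δρ/ρ₀ = -8.695 × 10⁻⁴.
Δρ/ρ₀ < 0, so Δρ < 0: deeper water is lighter → statically unstable; the column would overturn.

unstable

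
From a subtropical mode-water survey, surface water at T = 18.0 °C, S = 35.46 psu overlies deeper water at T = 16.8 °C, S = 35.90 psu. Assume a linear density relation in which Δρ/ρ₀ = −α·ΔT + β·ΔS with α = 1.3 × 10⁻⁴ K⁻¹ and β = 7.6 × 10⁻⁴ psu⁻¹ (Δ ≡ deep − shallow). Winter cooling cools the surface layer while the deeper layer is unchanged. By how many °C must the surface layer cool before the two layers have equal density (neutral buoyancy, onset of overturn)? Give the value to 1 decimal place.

Neutral buoyancy requires Δρ = 0, i.e. −α(T_deep − T_surf′) + β(S_deep − S_surf) = 0.
T_surf′ = T_deep − (β/α)·ΔS = 16.8 − (7.6 × 10⁻⁴/1.3 × 10⁻⁴)·(+0.44) = 14.228 °C.
Cooling required: 18.0 − (14.228) = 3.772 °C.

3.8 °C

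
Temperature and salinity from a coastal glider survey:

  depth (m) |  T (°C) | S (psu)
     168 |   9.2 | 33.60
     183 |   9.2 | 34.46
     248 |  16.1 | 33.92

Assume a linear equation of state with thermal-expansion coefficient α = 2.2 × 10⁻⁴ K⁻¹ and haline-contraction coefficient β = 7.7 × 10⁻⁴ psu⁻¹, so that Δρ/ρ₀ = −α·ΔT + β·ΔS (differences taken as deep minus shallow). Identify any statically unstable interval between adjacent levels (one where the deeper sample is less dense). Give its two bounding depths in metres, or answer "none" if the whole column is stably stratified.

183–248 m

Evaluate Δρ/ρ₀ = −αΔT + βΔS across each adjacent pair:
  168–183 m: −αΔT+βΔS = −(2.2 × 10⁻⁴)(+0.0)+(7.7 × 10⁻⁴)(+0.86) = 6.6 × 10⁻⁴ → stable
  183–248 m: −αΔT+βΔS = −(2.2 × 10⁻⁴)(+6.9)+(7.7 × 10⁻⁴)(-0.54) = -1.9 × 10⁻³ → UNSTABLE
The 183–248 m interval has Δρ < 0: lighter water underlies denser water.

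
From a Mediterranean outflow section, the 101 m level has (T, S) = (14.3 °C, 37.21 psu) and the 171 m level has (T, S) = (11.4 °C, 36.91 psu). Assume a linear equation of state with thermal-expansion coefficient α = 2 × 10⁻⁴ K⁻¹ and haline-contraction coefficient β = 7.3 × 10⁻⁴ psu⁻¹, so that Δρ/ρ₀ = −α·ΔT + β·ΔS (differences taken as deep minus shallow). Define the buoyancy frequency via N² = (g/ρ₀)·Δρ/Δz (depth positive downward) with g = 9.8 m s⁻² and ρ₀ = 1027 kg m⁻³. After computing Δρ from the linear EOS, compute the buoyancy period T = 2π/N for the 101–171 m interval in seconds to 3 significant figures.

884 s

ΔT = -2.9 K, ΔS = -0.30 psu (deep − shallow).
Δρ/ρ₀ = −αΔT + βΔS = 5.80 × 10⁻⁴ − 2.19 × 10⁻⁴ = 3.61 × 10⁻⁴, so Δρ ≈ 0.3707 kg m⁻³.
N² = (g/ρ₀)·Δρ/Δz = g·(Δρ/ρ₀)/Δz = 9.8 × 3.61 × 10⁻⁴ / 70 = 5.0540 × 10⁻⁵ s⁻².
N = √(5.0540 × 10⁻⁵) = 7.1091 × 10⁻³ rad s⁻¹ → T = 2π/N = 883.82 s ≈ 884 s.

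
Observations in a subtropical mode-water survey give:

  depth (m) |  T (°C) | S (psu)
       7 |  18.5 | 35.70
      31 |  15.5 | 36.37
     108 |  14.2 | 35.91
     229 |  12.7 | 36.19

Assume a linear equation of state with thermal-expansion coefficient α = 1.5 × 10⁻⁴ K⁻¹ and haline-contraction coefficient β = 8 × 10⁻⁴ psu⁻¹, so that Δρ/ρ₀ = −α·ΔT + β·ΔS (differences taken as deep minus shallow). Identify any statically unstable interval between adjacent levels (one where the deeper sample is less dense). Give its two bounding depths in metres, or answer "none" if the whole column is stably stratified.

Evaluate Δρ/ρ₀ = −αΔT + βΔS across each adjacent pair:
  7–31 m: −αΔT+βΔS = −(1.5 × 10⁻⁴)(-3.0)+(8 × 10⁻⁴)(+0.67) = 9.9 × 10⁻⁴ → stable
  31–108 m: −αΔT+βΔS = −(1.5 × 10⁻⁴)(-1.3)+(8 × 10⁻⁴)(-0.46) = -1.7 × 10⁻⁴ → UNSTABLE
  108–229 m: −αΔT+βΔS = −(1.5 × 10⁻⁴)(-1.5)+(8 × 10⁻⁴)(+0.28) = 4.5 × 10⁻⁴ → stable
The 31–108 m interval has Δρ < 0: lighter water underlies denser water.

31–108 m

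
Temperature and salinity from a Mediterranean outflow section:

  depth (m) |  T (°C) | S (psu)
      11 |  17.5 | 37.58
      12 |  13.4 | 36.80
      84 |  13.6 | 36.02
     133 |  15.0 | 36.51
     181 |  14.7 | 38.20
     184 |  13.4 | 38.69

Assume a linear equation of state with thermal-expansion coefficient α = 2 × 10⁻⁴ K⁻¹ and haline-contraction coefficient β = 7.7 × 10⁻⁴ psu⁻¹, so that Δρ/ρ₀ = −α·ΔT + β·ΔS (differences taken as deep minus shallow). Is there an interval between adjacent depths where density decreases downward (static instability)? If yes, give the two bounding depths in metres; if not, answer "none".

Evaluate Δρ/ρ₀ = −αΔT + βΔS across each adjacent pair:
  11–12 m: −αΔT+βΔS = −(2 × 10⁻⁴)(-4.1)+(7.7 × 10⁻⁴)(-0.78) = 2.2 × 10⁻⁴ → stable
  12–84 m: −αΔT+βΔS = −(2 × 10⁻⁴)(+0.2)+(7.7 × 10⁻⁴)(-0.78) = -6.4 × 10⁻⁴ → UNSTABLE
  84–133 m: −αΔT+βΔS = −(2 × 10⁻⁴)(+1.4)+(7.7 × 10⁻⁴)(+0.49) = 9.7 × 10⁻⁵ → stable
  133–181 m: −αΔT+βΔS = −(2 × 10⁻⁴)(-0.3)+(7.7 × 10⁻⁴)(+1.69) = 1.4 × 10⁻³ → stable
  181–184 m: −αΔT+βΔS = −(2 × 10⁻⁴)(-1.3)+(7.7 × 10⁻⁴)(+0.49) = 6.4 × 10⁻⁴ → stable
The 12–84 m interval has Δρ < 0: lighter water underlies denser water.

12–84 m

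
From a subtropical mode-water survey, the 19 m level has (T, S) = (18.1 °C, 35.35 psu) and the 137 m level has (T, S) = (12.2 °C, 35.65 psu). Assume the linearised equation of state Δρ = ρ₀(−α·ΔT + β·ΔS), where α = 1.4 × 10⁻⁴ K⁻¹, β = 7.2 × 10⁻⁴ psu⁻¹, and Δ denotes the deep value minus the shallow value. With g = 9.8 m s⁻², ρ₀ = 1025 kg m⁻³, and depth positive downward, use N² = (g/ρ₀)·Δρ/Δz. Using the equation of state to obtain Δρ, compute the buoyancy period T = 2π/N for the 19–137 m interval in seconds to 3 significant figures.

ΔT = -5.9 K, ΔS = +0.30 psu (deep − shallow).
Δρ/ρ₀ = −αΔT + βΔS = 8.26 × 10⁻⁴ + 2.16 × 10⁻⁴ = 1.042 × 10⁻³, so Δρ ≈ 1.068 kg m⁻³.
N² = (g/ρ₀)·Δρ/Δz = g·(Δρ/ρ₀)/Δz = 9.8 × 1.042 × 10⁻³ / 118 = 8.6539 × 10⁻⁵ s⁻².
N = √(8.6539 × 10⁻⁵) = 9.3026 × 10⁻³ rad s⁻¹ → T = 2π/N = 675.42 s ≈ 675 s.

675 s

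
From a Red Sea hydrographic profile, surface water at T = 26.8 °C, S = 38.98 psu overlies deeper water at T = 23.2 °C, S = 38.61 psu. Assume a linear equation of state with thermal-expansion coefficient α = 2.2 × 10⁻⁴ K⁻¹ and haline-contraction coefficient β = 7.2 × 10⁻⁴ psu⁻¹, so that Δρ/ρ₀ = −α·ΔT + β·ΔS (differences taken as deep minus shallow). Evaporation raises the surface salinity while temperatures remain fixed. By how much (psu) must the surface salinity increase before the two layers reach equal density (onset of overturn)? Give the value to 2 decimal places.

0.73 psu

Neutral buoyancy requires −α(T_deep − T_surf) + β(S_deep − S_surf′) = 0.
S_surf′ = S_deep − (α/β)·ΔT = 38.61 − (2.2 × 10⁻⁴/7.2 × 10⁻⁴)·(-3.6) = 39.7100 psu.
Increase required: 39.7100 − 38.98 = 0.7300 psu.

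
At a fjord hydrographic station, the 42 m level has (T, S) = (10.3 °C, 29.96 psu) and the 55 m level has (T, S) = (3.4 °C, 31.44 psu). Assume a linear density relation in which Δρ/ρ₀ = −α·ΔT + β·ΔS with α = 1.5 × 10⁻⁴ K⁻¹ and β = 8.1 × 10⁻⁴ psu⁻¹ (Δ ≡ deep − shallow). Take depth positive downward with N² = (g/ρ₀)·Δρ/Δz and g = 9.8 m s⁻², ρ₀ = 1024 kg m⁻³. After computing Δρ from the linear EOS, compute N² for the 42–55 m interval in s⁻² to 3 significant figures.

1.68 × 10⁻³ s⁻²

ΔT = -6.9 K, ΔS = +1.48 psu (deep − shallow).
Δρ/ρ₀ = −αΔT + βΔS = 1.035 × 10⁻³ + 1.1988 × 10⁻³ = 2.2338 × 10⁻³, so Δρ ≈ 2.287 kg m⁻³.
N² = (g/ρ₀)·Δρ/Δz = g·(Δρ/ρ₀)/Δz = 9.8 × 2.2338 × 10⁻³ / 13 = 1.6839 × 10⁻³ s⁻² ≈ 1.68 × 10⁻³ s⁻².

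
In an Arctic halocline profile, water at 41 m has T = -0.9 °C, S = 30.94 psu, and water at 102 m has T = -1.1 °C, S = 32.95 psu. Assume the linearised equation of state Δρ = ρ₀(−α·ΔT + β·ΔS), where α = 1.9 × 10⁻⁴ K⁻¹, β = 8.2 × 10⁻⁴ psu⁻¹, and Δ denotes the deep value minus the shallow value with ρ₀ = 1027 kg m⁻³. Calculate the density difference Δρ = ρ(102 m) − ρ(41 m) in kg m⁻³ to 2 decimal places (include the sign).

+1.73 kg m⁻³

ΔT = -0.2 K, ΔS = +2.01 psu (deep − shallow).
Δρ/ρ₀ = −(1.9 × 10⁻⁴)(-0.2) + (8.2 × 10⁻⁴)(+2.01) = 1.6862 × 10⁻³.
Δρ = 1027 × (1.6862 × 10⁻³) = +1.73 kg m⁻³.
Positive Δρ: denser below, stable.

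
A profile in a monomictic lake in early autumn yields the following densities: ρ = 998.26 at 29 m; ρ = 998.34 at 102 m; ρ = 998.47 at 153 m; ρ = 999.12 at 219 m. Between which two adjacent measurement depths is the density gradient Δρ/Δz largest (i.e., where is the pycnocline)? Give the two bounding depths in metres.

153–219 m

Compute the density gradient over each adjacent pair:
  29–102 m: Δρ/Δz = 0.08/73 = 1.1 × 10⁻³ kg m⁻⁴
  102–153 m: Δρ/Δz = 0.13/51 = 2.5 × 10⁻³ kg m⁻⁴
  153–219 m: Δρ/Δz = 0.65/66 = 9.8 × 10⁻³ kg m⁻⁴
The largest gradient is in the 153–219 m interval — the pycnocline.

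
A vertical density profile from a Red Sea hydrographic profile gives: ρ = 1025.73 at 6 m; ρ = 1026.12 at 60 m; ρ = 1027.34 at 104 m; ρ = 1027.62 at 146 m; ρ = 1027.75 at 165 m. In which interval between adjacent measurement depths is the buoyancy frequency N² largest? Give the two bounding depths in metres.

60–104 m

Compute the density gradient over each adjacent pair:
  6–60 m: Δρ/Δz = 0.39/54 = 7.2 × 10⁻³ kg m⁻⁴
  60–104 m: Δρ/Δz = 1.22/44 = 0.028 kg m⁻⁴
  104–146 m: Δρ/Δz = 0.28/42 = 6.7 × 10⁻³ kg m⁻⁴
  146–165 m: Δρ/Δz = 0.13/19 = 6.8 × 10⁻³ kg m⁻⁴
The largest gradient is in the 60–104 m interval — the pycnocline.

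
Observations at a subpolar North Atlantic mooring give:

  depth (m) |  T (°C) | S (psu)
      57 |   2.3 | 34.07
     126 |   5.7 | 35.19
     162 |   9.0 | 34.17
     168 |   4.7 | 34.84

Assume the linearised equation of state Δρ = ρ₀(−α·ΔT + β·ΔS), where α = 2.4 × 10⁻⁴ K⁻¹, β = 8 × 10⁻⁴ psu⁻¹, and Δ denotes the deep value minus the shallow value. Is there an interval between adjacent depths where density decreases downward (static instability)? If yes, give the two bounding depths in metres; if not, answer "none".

126–162 m

Evaluate Δρ/ρ₀ = −αΔT + βΔS across each adjacent pair:
  57–126 m: −αΔT+βΔS = −(2.4 × 10⁻⁴)(+3.4)+(8 × 10⁻⁴)(+1.12) = 8.0 × 10⁻⁵ → stable
  126–162 m: −αΔT+βΔS = −(2.4 × 10⁻⁴)(+3.3)+(8 × 10⁻⁴)(-1.02) = -1.6 × 10⁻³ → UNSTABLE
  162–168 m: −αΔT+βΔS = −(2.4 × 10⁻⁴)(-4.3)+(8 × 10⁻⁴)(+0.67) = 1.6 × 10⁻³ → stable
The 126–162 m interval has Δρ < 0: lighter water underlies denser water.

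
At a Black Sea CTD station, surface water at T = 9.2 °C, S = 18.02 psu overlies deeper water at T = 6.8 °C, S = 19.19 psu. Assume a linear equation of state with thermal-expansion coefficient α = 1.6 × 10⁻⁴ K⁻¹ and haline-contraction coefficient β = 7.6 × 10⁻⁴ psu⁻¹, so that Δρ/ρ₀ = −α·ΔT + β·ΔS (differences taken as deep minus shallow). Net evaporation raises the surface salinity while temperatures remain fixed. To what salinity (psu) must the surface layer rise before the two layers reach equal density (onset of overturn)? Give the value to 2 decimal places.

Neutral buoyancy requires −α(T_deep − T_surf) + β(S_deep − S_surf′) = 0.
S_surf′ = S_deep − (α/β)·ΔT = 19.19 − (1.6 × 10⁻⁴/7.6 × 10⁻⁴)·(-2.4) = 19.6953 psu.
Increase required: 19.6953 − 18.02 = 1.6753 psu.

19.70 psu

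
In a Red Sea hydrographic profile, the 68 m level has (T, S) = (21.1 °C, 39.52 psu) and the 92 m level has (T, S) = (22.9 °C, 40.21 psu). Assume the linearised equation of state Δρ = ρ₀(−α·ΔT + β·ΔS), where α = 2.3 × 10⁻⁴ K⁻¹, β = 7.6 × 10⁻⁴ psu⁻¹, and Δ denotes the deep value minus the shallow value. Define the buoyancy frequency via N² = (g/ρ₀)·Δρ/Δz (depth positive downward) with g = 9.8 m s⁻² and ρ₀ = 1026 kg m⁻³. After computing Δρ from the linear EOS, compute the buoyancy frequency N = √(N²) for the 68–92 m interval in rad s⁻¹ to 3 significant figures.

ΔT = +1.8 K, ΔS = +0.69 psu (deep − shallow).
Δρ/ρ₀ = −αΔT + βΔS = -4.14 × 10⁻⁴ + 5.244 × 10⁻⁴ = 1.104 × 10⁻⁴, so Δρ ≈ 0.1133 kg m⁻³.
N² = (g/ρ₀)·Δρ/Δz = g·(Δρ/ρ₀)/Δz = 9.8 × 1.104 × 10⁻⁴ / 24 = 4.5080 × 10⁻⁵ s⁻².
N = √(4.5080 × 10⁻⁵) = 6.7142 × 10⁻³ rad s⁻¹ ≈ 6.71 × 10⁻³ rad s⁻¹.

6.71 × 10⁻³ rad s⁻¹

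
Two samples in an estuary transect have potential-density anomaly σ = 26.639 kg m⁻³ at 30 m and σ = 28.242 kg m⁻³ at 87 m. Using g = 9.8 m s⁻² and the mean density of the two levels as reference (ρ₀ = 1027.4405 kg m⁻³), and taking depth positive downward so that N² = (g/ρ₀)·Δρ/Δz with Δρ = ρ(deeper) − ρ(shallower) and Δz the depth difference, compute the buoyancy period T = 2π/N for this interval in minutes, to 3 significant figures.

Δρ = 1028.242 − 1026.639 = 1.603 kg m⁻³ over Δz = 87 − 30 = 57 m.
N² = (9.8/1027.4405) × (1.603/57) = 2.6824 × 10⁻⁴ s⁻².
N = √(2.6824 × 10⁻⁴) = 0.016378 rad s⁻¹, so T = 2π/N = 383.64 s = 6.3940 min ≈ 6.39 min.

6.39 min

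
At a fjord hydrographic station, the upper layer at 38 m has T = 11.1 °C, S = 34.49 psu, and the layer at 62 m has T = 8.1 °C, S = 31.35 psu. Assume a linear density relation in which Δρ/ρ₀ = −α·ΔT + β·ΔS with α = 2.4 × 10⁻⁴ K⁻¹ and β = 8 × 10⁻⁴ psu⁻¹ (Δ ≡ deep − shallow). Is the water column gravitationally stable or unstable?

ΔT = 8.1 − 11.1 = -3.0 K and ΔS = 31.35 − 34.49 = -3.14 psu (deep − shallow).
−αΔT = 7.20 × 10⁻⁴; βΔS = -2.512 × 10⁻³; sum Δρ/ρ₀ = -1.792 × 10⁻³.
Δρ/ρ₀ < 0, so Δρ < 0: deeper water is lighter → statically unstable; the column would overturn.

unstable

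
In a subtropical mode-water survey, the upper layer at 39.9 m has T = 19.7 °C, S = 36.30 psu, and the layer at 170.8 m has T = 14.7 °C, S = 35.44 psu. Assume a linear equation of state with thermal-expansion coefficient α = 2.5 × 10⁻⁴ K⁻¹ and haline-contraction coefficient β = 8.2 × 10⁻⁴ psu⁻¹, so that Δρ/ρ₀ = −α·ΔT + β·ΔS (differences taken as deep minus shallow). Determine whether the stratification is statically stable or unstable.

stable

ΔT = 14.7 − 19.7 = -5.0 K and ΔS = 35.44 − 36.30 = -0.86 psu (deep − shallow).
−αΔT = 1.25 × 10⁻³; βΔS = -7.052 × 10⁻⁴; sum Δρ/ρ₀ = 5.448 × 10⁻⁴.
Δρ/ρ₀ > 0, so Δρ > 0: deeper water is denser → statically stable.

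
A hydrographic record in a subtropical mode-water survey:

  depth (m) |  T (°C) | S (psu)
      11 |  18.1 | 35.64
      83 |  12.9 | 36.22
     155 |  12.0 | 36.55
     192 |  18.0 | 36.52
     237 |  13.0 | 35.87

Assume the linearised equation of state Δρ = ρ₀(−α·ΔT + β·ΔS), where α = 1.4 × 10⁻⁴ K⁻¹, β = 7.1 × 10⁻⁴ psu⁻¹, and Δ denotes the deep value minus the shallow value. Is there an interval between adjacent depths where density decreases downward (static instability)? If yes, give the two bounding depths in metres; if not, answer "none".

Evaluate Δρ/ρ₀ = −αΔT + βΔS across each adjacent pair:
  11–83 m: −αΔT+βΔS = −(1.4 × 10⁻⁴)(-5.2)+(7.1 × 10⁻⁴)(+0.58) = 1.1 × 10⁻³ → stable
  83–155 m: −αΔT+βΔS = −(1.4 × 10⁻⁴)(-0.9)+(7.1 × 10⁻⁴)(+0.33) = 3.6 × 10⁻⁴ → stable
  155–192 m: −αΔT+βΔS = −(1.4 × 10⁻⁴)(+6.0)+(7.1 × 10⁻⁴)(-0.03) = -8.6 × 10⁻⁴ → UNSTABLE
  192–237 m: −αΔT+βΔS = −(1.4 × 10⁻⁴)(-5.0)+(7.1 × 10⁻⁴)(-0.65) = 2.4 × 10⁻⁴ → stable
The 155–192 m interval has Δρ < 0: lighter water underlies denser water.

155–192 m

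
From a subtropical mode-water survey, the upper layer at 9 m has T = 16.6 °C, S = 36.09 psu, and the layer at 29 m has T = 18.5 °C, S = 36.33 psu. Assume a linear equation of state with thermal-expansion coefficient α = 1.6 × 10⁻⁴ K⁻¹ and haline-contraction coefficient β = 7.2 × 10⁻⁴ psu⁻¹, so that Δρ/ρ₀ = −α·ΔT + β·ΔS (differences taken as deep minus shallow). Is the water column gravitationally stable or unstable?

unstable

ΔT = 18.5 − 16.6 = +1.9 K and ΔS = 36.33 − 36.09 = +0.24 psu (deep − shallow).
−αΔT = -3.04 × 10⁻⁴; βΔS = 1.728 × 10⁻⁴; sum Δρ/ρ₀ = -1.312 × 10⁻⁴.
Δρ/ρ₀ < 0, so Δρ < 0: deeper water is lighter → statically unstable; the column would overturn.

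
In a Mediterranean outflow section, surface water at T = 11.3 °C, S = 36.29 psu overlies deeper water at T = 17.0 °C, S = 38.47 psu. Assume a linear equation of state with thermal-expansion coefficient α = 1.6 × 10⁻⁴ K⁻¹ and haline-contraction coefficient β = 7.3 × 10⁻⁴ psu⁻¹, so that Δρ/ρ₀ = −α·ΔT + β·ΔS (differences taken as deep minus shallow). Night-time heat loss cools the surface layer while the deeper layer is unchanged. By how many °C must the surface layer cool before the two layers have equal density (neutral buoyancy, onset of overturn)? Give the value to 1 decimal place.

Neutral buoyancy requires Δρ = 0, i.e. −α(T_deep − T_surf′) + β(S_deep − S_surf) = 0.
T_surf′ = T_deep − (β/α)·ΔS = 17.0 − (7.3 × 10⁻⁴/1.6 × 10⁻⁴)·(+2.18) = 7.054 °C.
Cooling required: 11.3 − (7.054) = 4.246 °C.

4.2 °C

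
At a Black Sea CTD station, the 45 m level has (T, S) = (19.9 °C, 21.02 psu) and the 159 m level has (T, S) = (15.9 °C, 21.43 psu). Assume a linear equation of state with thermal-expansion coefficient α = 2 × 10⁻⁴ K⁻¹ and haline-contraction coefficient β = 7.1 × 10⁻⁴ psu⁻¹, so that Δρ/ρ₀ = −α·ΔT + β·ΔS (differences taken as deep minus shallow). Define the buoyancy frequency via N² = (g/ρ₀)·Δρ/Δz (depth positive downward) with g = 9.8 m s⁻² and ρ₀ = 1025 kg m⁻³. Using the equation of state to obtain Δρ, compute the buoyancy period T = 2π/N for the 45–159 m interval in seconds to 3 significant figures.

ΔT = -4.0 K, ΔS = +0.41 psu (deep − shallow).
Δρ/ρ₀ = −αΔT + βΔS = 8.00 × 10⁻⁴ + 2.911 × 10⁻⁴ = 1.0911 × 10⁻³, so Δρ ≈ 1.118 kg m⁻³.
N² = (g/ρ₀)·Δρ/Δz = g·(Δρ/ρ₀)/Δz = 9.8 × 1.0911 × 10⁻³ / 114 = 9.3796 × 10⁻⁵ s⁻².
N = √(9.3796 × 10⁻⁵) = 9.6848 × 10⁻³ rad s⁻¹ → T = 2π/N = 648.77 s ≈ 649 s.

649 s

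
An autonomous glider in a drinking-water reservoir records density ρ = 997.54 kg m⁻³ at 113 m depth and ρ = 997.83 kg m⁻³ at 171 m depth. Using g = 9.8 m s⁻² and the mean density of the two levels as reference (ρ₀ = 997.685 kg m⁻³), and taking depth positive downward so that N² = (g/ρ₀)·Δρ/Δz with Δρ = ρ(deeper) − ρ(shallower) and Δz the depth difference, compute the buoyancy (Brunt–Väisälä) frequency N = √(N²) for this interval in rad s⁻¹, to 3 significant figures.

7.01 × 10⁻³ rad s⁻¹

Δρ = 997.83 − 997.54 = 0.29 kg m⁻³ over Δz = 171 − 113 = 58 m.
N² = (9.8/997.685) × (0.29/58) = 4.9114 × 10⁻⁵ s⁻².
N = √(4.9114 × 10⁻⁵) = 7.0081 × 10⁻³ rad s⁻¹ ≈ 7.01 × 10⁻³ rad s⁻¹.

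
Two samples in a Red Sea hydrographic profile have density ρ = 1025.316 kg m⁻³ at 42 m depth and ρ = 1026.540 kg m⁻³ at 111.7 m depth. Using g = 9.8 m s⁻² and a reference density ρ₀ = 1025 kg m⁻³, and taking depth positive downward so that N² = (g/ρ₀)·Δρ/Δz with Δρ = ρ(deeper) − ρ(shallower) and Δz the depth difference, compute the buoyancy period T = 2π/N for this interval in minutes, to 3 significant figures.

Δρ = 1026.540 − 1025.316 = 1.224 kg m⁻³ over Δz = 111.7 − 42 = 69.7 m.
N² = (9.8/1025) × (1.224/69.7) = 1.6790 × 10⁻⁴ s⁻².
N = √(1.6790 × 10⁻⁴) = 0.012958 rad s⁻¹, so T = 2π/N = 484.89 s = 8.0815 min ≈ 8.08 min.
A positive N² confirms static stability across the interval.

8.08 min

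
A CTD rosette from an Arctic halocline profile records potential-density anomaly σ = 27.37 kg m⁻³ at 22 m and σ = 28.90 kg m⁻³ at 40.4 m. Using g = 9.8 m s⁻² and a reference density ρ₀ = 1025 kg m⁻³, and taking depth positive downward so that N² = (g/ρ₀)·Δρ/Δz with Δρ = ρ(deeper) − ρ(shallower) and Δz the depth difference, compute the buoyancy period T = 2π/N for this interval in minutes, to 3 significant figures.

Δρ = 1028.90 − 1027.37 = 1.53 kg m⁻³ over Δz = 40.4 − 22 = 18.4 m.
N² = (9.8/1025) × (1.53/18.4) = 7.9502 × 10⁻⁴ s⁻².
N = √(7.9502 × 10⁻⁴) = 0.028196 rad s⁻¹, so T = 2π/N = 222.84 s = 3.7140 min ≈ 3.71 min.

3.71 min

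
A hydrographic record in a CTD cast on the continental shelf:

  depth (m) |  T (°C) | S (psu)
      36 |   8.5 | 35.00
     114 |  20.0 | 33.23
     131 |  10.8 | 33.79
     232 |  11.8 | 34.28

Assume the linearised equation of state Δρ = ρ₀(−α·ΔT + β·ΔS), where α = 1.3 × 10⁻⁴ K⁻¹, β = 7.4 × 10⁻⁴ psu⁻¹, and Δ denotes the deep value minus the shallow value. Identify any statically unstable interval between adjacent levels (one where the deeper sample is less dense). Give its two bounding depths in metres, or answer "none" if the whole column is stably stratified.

Evaluate Δρ/ρ₀ = −αΔT + βΔS across each adjacent pair:
  36–114 m: −αΔT+βΔS = −(1.3 × 10⁻⁴)(+11.5)+(7.4 × 10⁻⁴)(-1.77) = -2.8 × 10⁻³ → UNSTABLE
  114–131 m: −αΔT+βΔS = −(1.3 × 10⁻⁴)(-9.2)+(7.4 × 10⁻⁴)(+0.56) = 1.6 × 10⁻³ → stable
  131–232 m: −αΔT+βΔS = −(1.3 × 10⁻⁴)(+1.0)+(7.4 × 10⁻⁴)(+0.49) = 2.3 × 10⁻⁴ → stable
The 36–114 m interval has Δρ < 0: lighter water underlies denser water.

36–114 m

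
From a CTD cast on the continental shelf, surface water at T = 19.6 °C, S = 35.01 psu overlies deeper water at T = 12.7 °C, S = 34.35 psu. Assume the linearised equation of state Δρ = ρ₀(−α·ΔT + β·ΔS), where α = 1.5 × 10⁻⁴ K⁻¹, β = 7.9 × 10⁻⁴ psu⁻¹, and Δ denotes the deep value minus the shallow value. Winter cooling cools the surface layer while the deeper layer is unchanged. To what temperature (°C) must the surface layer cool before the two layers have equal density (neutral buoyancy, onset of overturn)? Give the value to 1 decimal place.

Neutral buoyancy requires Δρ = 0, i.e. −α(T_deep − T_surf′) + β(S_deep − S_surf) = 0.
T_surf′ = T_deep − (β/α)·ΔS = 12.7 − (7.9 × 10⁻⁴/1.5 × 10⁻⁴)·(-0.66) = 16.176 °C.
Cooling required: 19.6 − (16.176) = 3.424 °C.

16.2 °C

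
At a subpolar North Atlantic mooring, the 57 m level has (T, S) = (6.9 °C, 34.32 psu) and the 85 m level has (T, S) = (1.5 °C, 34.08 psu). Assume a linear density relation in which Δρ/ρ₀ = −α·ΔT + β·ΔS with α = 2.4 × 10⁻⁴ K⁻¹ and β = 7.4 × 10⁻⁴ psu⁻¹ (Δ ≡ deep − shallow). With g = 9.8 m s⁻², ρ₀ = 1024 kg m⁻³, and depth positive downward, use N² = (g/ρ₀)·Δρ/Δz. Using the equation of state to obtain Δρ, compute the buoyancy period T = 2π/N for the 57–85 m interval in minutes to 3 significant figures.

ΔT = -5.4 K, ΔS = -0.24 psu (deep − shallow).
Δρ/ρ₀ = −αΔT + βΔS = 1.296 × 10⁻³ − 1.776 × 10⁻⁴ = 1.1184 × 10⁻³, so Δρ ≈ 1.145 kg m⁻³.
N² = (g/ρ₀)·Δρ/Δz = g·(Δρ/ρ₀)/Δz = 9.8 × 1.1184 × 10⁻³ / 28 = 3.9144 × 10⁻⁴ s⁻².
N = √(3.9144 × 10⁻⁴) = 0.019785 rad s⁻¹ → T = 2π/N = 317.57 s = 5.2928 min ≈ 5.29 min.

5.29 min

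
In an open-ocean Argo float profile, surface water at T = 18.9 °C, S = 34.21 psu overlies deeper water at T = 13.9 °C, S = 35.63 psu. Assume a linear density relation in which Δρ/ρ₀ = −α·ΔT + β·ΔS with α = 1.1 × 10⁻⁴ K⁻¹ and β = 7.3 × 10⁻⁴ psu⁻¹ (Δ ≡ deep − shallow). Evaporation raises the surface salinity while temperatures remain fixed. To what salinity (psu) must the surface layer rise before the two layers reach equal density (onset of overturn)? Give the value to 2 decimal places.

Neutral buoyancy requires −α(T_deep − T_surf) + β(S_deep − S_surf′) = 0.
S_surf′ = S_deep − (α/β)·ΔT = 35.63 − (1.1 × 10⁻⁴/7.3 × 10⁻⁴)·(-5.0) = 36.3834 psu.
Increase required: 36.3834 − 34.21 = 2.1734 psu.

36.38 psu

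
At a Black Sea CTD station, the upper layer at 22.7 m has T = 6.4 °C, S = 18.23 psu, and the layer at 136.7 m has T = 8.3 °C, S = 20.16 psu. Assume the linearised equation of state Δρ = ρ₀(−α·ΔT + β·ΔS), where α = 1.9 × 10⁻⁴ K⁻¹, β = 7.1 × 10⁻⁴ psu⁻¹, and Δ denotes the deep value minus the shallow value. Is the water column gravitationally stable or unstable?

ΔT = 8.3 − 6.4 = +1.9 K and ΔS = 20.16 − 18.23 = +1.93 psu (deep − shallow).
−αΔT = -3.61 × 10⁻⁴; βΔS = 1.3703 × 10⁻³; sum Δρ/ρ₀ = 1.0093 × 10⁻³.
Δρ/ρ₀ > 0, so Δρ > 0: deeper water is denser → statically stable.

stable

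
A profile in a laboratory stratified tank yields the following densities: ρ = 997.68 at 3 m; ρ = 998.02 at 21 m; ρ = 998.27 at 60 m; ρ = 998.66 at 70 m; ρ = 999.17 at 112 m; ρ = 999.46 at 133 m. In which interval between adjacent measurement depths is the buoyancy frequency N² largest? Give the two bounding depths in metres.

Compute the density gradient over each adjacent pair:
  3–21 m: Δρ/Δz = 0.34/18 = 0.019 kg m⁻⁴
  21–60 m: Δρ/Δz = 0.25/39 = 6.4 × 10⁻³ kg m⁻⁴
  60–70 m: Δρ/Δz = 0.39/10 = 0.039 kg m⁻⁴
  70–112 m: Δρ/Δz = 0.51/42 = 0.012 kg m⁻⁴
  112–133 m: Δρ/Δz = 0.29/21 = 0.014 kg m⁻⁴
The largest gradient is in the 60–70 m interval — the pycnocline.

60–70 m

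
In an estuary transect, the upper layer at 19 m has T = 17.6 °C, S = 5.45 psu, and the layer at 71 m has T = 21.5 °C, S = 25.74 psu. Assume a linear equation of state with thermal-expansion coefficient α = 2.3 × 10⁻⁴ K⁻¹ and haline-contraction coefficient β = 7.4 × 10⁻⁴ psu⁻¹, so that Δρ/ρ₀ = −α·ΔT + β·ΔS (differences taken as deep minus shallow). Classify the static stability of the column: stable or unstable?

stable

ΔT = 21.5 − 17.6 = +3.9 K and ΔS = 25.74 − 5.45 = +20.29 psu (deep − shallow).
−αΔT = -8.97 × 10⁻⁴; βΔS = 0.0150146; sum Δρ/ρ₀ = 0.0141176.
Δρ/ρ₀ > 0, so Δρ > 0: deeper water is denser → statically stable.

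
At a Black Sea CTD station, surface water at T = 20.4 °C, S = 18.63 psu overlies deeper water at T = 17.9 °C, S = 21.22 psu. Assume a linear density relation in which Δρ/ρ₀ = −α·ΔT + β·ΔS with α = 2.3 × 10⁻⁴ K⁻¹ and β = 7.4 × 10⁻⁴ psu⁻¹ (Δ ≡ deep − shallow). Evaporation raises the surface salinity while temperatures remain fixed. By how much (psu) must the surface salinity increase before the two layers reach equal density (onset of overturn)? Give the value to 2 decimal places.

Neutral buoyancy requires −α(T_deep − T_surf) + β(S_deep − S_surf′) = 0.
S_surf′ = S_deep − (α/β)·ΔT = 21.22 − (2.3 × 10⁻⁴/7.4 × 10⁻⁴)·(-2.5) = 21.9970 psu.
Increase required: 21.9970 − 18.63 = 3.3670 psu.

3.37 psu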